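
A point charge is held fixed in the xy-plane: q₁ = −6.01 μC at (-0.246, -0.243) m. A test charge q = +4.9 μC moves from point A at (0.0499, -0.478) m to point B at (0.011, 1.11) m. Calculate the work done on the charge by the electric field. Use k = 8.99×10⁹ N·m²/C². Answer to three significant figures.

The work done by the electric force is W_field = −ΔU = −q(V_B − V_A) = q(V_A − V_B).
At A: distance to the source charge is 0.378 m; V_A = kq₁/r = -1.43×10⁵ V.
At B: distance to the source charge is 1.38 m; V_B = kq₁/r = -3.92×10⁴ V.
ΔV = V_B − V_A = 1.04×10⁵ V.
W_field = −qΔV = −(4.90×10⁻⁶ C)(1.04×10⁵ V) = -0.508 J.

-0.508 J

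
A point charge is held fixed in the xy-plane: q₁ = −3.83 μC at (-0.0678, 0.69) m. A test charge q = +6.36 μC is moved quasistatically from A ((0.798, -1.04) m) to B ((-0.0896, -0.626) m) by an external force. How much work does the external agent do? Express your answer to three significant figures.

-0.0532 J

For quasistatic motion the external work equals the change in potential energy: W_ext = qΔV = q(V_B − V_A).
At A: distance to the source charge is 1.93 m; V_A = kq₁/r = -1.78×10⁴ V.
At B: distance to the source charge is 1.32 m; V_B = kq₁/r = -2.62×10⁴ V.
ΔV = V_B − V_A = -8360 V.
W_ext = qΔV = (6.36×10⁻⁶ C)(-8360 V) = -0.0532 J.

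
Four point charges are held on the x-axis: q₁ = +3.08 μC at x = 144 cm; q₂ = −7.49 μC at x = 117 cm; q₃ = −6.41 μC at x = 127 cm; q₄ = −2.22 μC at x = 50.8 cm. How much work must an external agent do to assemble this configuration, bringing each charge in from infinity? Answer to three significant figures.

2.83 J

The assembly work is the sum of pairwise potential energies, U = Σ_{i<j} kqᵢqⱼ/rᵢⱼ.
Pair separations: r₁₂ = 0.270 m, r₁₃ = 0.170 m, r₁₄ = 0.932 m, r₂₃ = 0.100 m, r₂₄ = 0.662 m, r₃₄ = 0.762 m.
Summing all 6 pair terms gives U = 2.83 J.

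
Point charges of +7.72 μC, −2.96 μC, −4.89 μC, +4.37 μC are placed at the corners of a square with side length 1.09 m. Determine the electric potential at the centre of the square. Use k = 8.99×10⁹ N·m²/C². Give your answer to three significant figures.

Electric potential is a scalar, so the contributions from each charge add algebraically: V = Σ kqᵢ/rᵢ.
The distance from each corner to the centre is a√2/2 = 0.771 m.
V = k[(7.72×10⁻⁶)/(0.771) + (-2.96×10⁻⁶)/(0.771) + (-4.89×10⁻⁶)/(0.771) + (4.37×10⁻⁶)/(0.771)] = 4.95×10⁴ V.

4.95×10⁴ V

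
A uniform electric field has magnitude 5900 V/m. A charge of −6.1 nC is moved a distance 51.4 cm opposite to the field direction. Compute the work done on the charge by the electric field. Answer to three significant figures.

The potential change for a displacement 51.4 cm opposite to the field direction is ΔV = +Ed = 3030 V.
W_field = −qΔV = 1.85×10⁻⁵ J.

1.85×10⁻⁵ J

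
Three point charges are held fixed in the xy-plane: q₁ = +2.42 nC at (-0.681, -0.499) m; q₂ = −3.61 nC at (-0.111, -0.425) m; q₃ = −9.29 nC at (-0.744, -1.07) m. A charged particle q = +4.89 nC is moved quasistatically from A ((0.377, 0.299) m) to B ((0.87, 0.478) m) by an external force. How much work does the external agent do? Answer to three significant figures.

8.87×10⁻⁸ J

For quasistatic motion the external work equals the change in potential energy: W_ext = qΔV = q(V_B − V_A).
At A: distances to the source charges are 1.33 m, 0.873 m, 1.77 m; V_A = Σ kqᵢ/rᵢ = -68.0 V.
At B: distances to the source charges are 1.83 m, 1.33 m, 2.24 m; V_B = Σ kqᵢ/rᵢ = -49.8 V.
ΔV = V_B − V_A = 18.1 V.
W_ext = qΔV = (4.89×10⁻⁹ C)(18.1 V) = 8.87×10⁻⁸ J.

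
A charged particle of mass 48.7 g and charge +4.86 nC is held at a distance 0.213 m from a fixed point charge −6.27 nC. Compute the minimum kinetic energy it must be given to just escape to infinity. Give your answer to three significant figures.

To just escape, total mechanical energy must reach zero at infinity: ½mv²_min + U = 0, so ½mv²_min = −U = |kQq|/r.
|U| = |kQq|/r = (8.99×10⁹ N·m²/C²)(6.27×10⁻⁹)(4.86×10⁻⁹)/(0.213) = 1.29×10⁻⁶ J.

1.29×10⁻⁶ J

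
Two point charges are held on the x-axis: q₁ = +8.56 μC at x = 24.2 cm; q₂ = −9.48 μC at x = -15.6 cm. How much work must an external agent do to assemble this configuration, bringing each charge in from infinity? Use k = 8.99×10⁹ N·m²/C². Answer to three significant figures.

The work to assemble the configuration equals its total potential energy, U = Σ kqᵢqⱼ/rᵢⱼ over all pairs.
Pair separations: r₁₂ = 0.398 m.
U = (-1.83) = -1.83 J.

-1.83 J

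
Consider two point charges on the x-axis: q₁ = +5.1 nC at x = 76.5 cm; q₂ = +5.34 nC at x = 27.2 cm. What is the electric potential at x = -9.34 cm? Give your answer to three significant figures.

185 V

The total potential is the scalar sum of each charge's contribution, V = Σ kqᵢ/rᵢ.
Distances from the field point to each charge: r₁ = 0.858 m, r₂ = 0.365 m.
V = k[(5.10×10⁻⁹)/(0.858) + (5.34×10⁻⁹)/(0.365)] = 185 V.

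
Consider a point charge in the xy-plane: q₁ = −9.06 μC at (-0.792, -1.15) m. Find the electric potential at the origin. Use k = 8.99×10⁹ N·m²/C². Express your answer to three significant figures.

The total potential is the scalar sum of each charge's contribution, V = Σ kqᵢ/rᵢ.
Distances from the field point to each charge: r₁ = 1.40 m.
V = k[(-9.06×10⁻⁶)/(1.40)] = -5.83×10⁴ V.

-5.83×10⁴ V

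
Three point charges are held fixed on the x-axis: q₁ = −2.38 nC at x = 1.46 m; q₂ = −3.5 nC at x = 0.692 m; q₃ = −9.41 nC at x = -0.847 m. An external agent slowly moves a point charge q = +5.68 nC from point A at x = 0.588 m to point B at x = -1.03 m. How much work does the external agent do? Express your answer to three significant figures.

-5.86×10⁻⁷ J

For quasistatic motion the external work equals the change in potential energy: W_ext = qΔV = q(V_B − V_A).
At A: distances to the source charges are 0.872 m, 0.104 m, 1.44 m; V_A = Σ kqᵢ/rᵢ = -386 V.
At B: distances to the source charges are 2.49 m, 1.72 m, 0.183 m; V_B = Σ kqᵢ/rᵢ = -489 V.
ΔV = V_B − V_A = -103 V.
W_ext = qΔV = (5.68×10⁻⁹ C)(-103 V) = -5.86×10⁻⁷ J.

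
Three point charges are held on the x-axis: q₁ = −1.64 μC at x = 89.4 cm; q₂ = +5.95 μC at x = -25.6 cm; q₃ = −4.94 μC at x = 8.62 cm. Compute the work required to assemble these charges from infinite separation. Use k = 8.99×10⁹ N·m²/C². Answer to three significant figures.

-0.758 J

The assembly work is the sum of pairwise potential energies, U = Σ_{i<j} kqᵢqⱼ/rᵢⱼ.
Pair separations: r₁₂ = 1.15 m, r₁₃ = 0.808 m, r₂₃ = 0.342 m.
U = (-0.0763) + (0.0902) + (-0.772) = -0.758 J.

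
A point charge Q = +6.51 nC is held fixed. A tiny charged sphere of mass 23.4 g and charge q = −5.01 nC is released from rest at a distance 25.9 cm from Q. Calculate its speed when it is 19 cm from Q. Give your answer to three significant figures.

5.93×10⁻³ m/s

Only the electrostatic force acts, so mechanical energy is conserved: ½mv² = U₁ − U₂ = kQq(1/r₁ − 1/r₂).
U₁ − U₂ = (8.99×10⁹ N·m²/C²)(6.51×10⁻⁹ C)(-5.01×10⁻⁹ C)(1/0.259 − 1/0.190) = 4.11×10⁻⁷ J.
v = √(2·4.11×10⁻⁷/0.0234) = 5.93×10⁻³ m/s.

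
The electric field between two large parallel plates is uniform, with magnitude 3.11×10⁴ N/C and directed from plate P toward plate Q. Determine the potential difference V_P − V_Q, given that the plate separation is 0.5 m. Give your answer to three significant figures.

In a uniform field, potential decreases in the direction of E: ΔV = −E·d for a displacement d parallel to E.
Going from Q to P is a displacement of 0.5 m opposite to the field, so V_P − V_Q = +Ed = 1.56×10⁴ V.

1.56×10⁴ V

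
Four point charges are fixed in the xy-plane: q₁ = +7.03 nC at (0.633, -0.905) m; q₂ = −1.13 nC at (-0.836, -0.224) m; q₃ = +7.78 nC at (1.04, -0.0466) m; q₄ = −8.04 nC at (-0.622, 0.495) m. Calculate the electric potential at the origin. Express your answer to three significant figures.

21.7 V

The total potential is the scalar sum of each charge's contribution, V = Σ kqᵢ/rᵢ.
Distances from the field point to each charge: r₁ = 1.10 m, r₂ = 0.865 m, r₃ = 1.04 m, r₄ = 0.795 m.
V = k[(7.03×10⁻⁹)/(1.10) + (-1.13×10⁻⁹)/(0.865) + (7.78×10⁻⁹)/(1.04) + (-8.04×10⁻⁹)/(0.795)] = 21.7 V.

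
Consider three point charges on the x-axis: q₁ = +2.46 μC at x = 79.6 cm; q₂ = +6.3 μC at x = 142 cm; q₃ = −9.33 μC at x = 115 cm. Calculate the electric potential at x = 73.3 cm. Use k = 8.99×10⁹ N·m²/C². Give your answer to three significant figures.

The total potential is the scalar sum of each charge's contribution, V = Σ kqᵢ/rᵢ.
Distances from the field point to each charge: r₁ = 0.0630 m, r₂ = 0.687 m, r₃ = 0.417 m.
V = k[(2.46×10⁻⁶)/(0.0630) + (6.30×10⁻⁶)/(0.687) + (-9.33×10⁻⁶)/(0.417)] = 2.32×10⁵ V.

2.32×10⁵ V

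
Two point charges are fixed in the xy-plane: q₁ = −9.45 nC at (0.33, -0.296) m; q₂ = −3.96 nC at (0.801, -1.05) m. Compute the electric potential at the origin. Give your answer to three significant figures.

Electric potential is a scalar, so the contributions from each charge add algebraically: V = Σ kqᵢ/rᵢ.
Distances from the field point to each charge: r₁ = 0.443 m, r₂ = 1.32 m.
V = k[(-9.45×10⁻⁹)/(0.443) + (-3.96×10⁻⁹)/(1.32)] = -219 V.

-219 V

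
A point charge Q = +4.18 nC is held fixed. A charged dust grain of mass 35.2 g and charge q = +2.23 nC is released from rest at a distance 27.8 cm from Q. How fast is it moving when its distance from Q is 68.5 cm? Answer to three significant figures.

3.19×10⁻³ m/s

Only the electrostatic force acts, so mechanical energy is conserved: ½mv² = U₁ − U₂ = kQq(1/r₁ − 1/r₂).
U₁ − U₂ = (8.99×10⁹ N·m²/C²)(4.18×10⁻⁹ C)(2.23×10⁻⁹ C)(1/0.278 − 1/0.685) = 1.79×10⁻⁷ J.
v = √(2·1.79×10⁻⁷/0.0352) = 3.19×10⁻³ m/s.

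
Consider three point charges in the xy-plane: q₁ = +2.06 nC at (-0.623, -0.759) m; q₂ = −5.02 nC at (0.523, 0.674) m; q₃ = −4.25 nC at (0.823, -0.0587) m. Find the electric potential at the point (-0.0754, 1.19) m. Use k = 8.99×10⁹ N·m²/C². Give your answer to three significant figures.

-72.8 V

Electric potential is a scalar, so the contributions from each charge add algebraically: V = Σ kqᵢ/rᵢ.
Distances from the field point to each charge: r₁ = 2.02 m, r₂ = 0.790 m, r₃ = 1.54 m.
V = k[(2.06×10⁻⁹)/(2.02) + (-5.02×10⁻⁹)/(0.790) + (-4.25×10⁻⁹)/(1.54)] = -72.8 V.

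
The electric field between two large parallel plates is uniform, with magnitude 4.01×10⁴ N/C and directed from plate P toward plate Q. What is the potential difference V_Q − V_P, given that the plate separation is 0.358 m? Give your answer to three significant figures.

-1.44×10⁴ V

In a uniform field, potential decreases in the direction of E: ΔV = −E·d for a displacement d parallel to E.
Going from P to Q is a displacement of 0.358 m along the field, so V_Q − V_P = −Ed = -1.44×10⁴ V.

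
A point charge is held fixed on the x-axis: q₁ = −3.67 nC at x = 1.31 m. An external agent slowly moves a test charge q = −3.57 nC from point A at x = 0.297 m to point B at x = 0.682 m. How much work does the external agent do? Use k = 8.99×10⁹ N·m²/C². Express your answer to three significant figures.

7.13×10⁻⁸ J

For quasistatic motion the external work equals the change in potential energy: W_ext = qΔV = q(V_B − V_A).
At A: distance to the source charge is 1.01 m; V_A = kq₁/r = -32.6 V.
At B: distance to the source charge is 0.628 m; V_B = kq₁/r = -52.5 V.
ΔV = V_B − V_A = -20.0 V.
W_ext = qΔV = (-3.57×10⁻⁹ C)(-20.0 V) = 7.13×10⁻⁸ J.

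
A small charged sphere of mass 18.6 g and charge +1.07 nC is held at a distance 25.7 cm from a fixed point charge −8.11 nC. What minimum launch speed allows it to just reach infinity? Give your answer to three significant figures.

To just escape, total mechanical energy must reach zero at infinity: ½mv²_min + U = 0, so ½mv²_min = −U = |kQq|/r.
|U| = |kQq|/r = (8.99×10⁹ N·m²/C²)(8.11×10⁻⁹)(1.07×10⁻⁹)/(0.257) = 3.04×10⁻⁷ J.
v_min = √(2|U|/m) = √(2·3.04×10⁻⁷/0.0186) = 5.71×10⁻³ m/s.

5.71×10⁻³ m/s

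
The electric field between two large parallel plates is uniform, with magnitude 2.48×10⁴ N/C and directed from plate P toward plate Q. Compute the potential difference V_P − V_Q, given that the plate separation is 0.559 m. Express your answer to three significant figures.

In a uniform field, potential decreases in the direction of E: ΔV = −E·d for a displacement d parallel to E.
Going from Q to P is a displacement of 0.559 m opposite to the field, so V_P − V_Q = +Ed = 1.39×10⁴ V.

1.39×10⁴ V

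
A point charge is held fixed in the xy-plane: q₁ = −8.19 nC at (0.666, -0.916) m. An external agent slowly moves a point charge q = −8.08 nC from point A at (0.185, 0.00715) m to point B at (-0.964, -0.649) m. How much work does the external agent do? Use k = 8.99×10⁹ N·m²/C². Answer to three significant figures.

For quasistatic motion the external work equals the change in potential energy: W_ext = qΔV = q(V_B − V_A).
At A: distance to the source charge is 1.04 m; V_A = kq₁/r = -70.7 V.
At B: distance to the source charge is 1.65 m; V_B = kq₁/r = -44.6 V.
ΔV = V_B − V_A = 26.2 V.
W_ext = qΔV = (-8.08×10⁻⁹ C)(26.2 V) = -2.11×10⁻⁷ J.

-2.11×10⁻⁷ J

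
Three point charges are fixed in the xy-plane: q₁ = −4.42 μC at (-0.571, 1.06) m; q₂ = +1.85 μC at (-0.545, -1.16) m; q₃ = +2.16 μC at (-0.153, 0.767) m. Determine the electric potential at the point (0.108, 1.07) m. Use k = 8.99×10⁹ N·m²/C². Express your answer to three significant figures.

-2800 V

The total potential is the scalar sum of each charge's contribution, V = Σ kqᵢ/rᵢ.
Distances from the field point to each charge: r₁ = 0.679 m, r₂ = 2.32 m, r₃ = 0.400 m.
V = k[(-4.42×10⁻⁶)/(0.679) + (1.85×10⁻⁶)/(2.32) + (2.16×10⁻⁶)/(0.400)] = -2800 V.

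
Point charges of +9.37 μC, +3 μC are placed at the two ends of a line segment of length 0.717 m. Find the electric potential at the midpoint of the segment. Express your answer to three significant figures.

The total potential is the scalar sum of each charge's contribution, V = Σ kqᵢ/rᵢ.
Each charge is 0.358 m from the midpoint.
V = k[(9.37×10⁻⁶)/(0.358) + (3.00×10⁻⁶)/(0.358)] = 3.10×10⁵ V.

3.10×10⁵ V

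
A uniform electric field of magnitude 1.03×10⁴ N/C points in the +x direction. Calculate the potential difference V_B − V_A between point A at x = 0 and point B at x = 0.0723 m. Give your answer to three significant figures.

-745 V

In a uniform field, potential decreases in the direction of E: V_B − V_A = −E·Δx.
V_B − V_A = −(1.03×10⁴ V/m)(0.0723 m) = -745 V.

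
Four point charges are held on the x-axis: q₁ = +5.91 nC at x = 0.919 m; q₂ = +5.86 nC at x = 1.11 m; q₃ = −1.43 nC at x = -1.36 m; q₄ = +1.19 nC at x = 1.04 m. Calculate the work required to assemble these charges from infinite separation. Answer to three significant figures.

The work to assemble the configuration equals its total potential energy, U = Σ kqᵢqⱼ/rᵢⱼ over all pairs.
Pair separations: r₁₂ = 0.191 m, r₁₃ = 2.28 m, r₁₄ = 0.121 m, r₂₃ = 2.47 m, r₂₄ = 0.0700 m, r₃₄ = 2.40 m.
Summing all 6 pair terms gives U = 2.98×10⁻⁶ J.

2.98×10⁻⁶ J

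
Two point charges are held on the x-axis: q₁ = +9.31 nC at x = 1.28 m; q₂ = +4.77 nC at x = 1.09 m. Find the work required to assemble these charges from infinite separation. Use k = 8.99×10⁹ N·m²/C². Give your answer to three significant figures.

2.10×10⁻⁶ J

The work to assemble the configuration equals its total potential energy, U = Σ kqᵢqⱼ/rᵢⱼ over all pairs.
Pair separations: r₁₂ = 0.190 m.
U = (2.10×10⁻⁶) = 2.10×10⁻⁶ J.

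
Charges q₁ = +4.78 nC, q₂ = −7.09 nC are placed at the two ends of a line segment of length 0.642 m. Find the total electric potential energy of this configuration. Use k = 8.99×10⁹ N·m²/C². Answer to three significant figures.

-4.75×10⁻⁷ J

The assembly work is the sum of pairwise potential energies, U = Σ_{i<j} kqᵢqⱼ/rᵢⱼ.
The separation is r = 0.642 m.
U = (-4.75×10⁻⁷) = -4.75×10⁻⁷ J.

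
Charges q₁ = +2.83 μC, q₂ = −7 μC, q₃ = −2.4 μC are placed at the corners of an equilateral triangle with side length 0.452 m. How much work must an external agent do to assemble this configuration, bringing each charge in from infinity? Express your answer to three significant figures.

The assembly work is the sum of pairwise potential energies, U = Σ_{i<j} kqᵢqⱼ/rᵢⱼ.
All three pair separations equal the side length, 0.452 m.
U = (-0.394) + (-0.135) + (0.334) = -0.195 J.

-0.195 J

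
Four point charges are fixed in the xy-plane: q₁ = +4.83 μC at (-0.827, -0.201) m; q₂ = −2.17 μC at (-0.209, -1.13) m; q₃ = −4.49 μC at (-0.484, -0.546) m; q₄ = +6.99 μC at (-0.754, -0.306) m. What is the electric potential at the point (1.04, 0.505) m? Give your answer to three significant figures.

2.24×10⁴ V

Electric potential is a scalar, so the contributions from each charge add algebraically: V = Σ kqᵢ/rᵢ.
Distances from the field point to each charge: r₁ = 2.00 m, r₂ = 2.06 m, r₃ = 1.85 m, r₄ = 1.97 m.
V = k[(4.83×10⁻⁶)/(2.00) + (-2.17×10⁻⁶)/(2.06) + (-4.49×10⁻⁶)/(1.85) + (6.99×10⁻⁶)/(1.97)] = 2.24×10⁴ V.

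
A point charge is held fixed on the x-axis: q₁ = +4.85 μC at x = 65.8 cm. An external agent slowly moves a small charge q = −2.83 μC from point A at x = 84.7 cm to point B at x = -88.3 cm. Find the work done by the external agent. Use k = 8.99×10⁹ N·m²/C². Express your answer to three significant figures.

0.573 J

For quasistatic motion the external work equals the change in potential energy: W_ext = qΔV = q(V_B − V_A).
At A: distance to the source charge is 0.189 m; V_A = kq₁/r = 2.31×10⁵ V.
At B: distance to the source charge is 1.54 m; V_B = kq₁/r = 2.83×10⁴ V.
ΔV = V_B − V_A = -2.02×10⁵ V.
W_ext = qΔV = (-2.83×10⁻⁶ C)(-2.02×10⁵ V) = 0.573 J.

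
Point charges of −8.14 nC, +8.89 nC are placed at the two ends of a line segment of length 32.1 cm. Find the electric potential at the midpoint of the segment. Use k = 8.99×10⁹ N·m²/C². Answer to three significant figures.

Electric potential is a scalar, so the contributions from each charge add algebraically: V = Σ kqᵢ/rᵢ.
Each charge is 0.161 m from the midpoint.
V = k[(-8.14×10⁻⁹)/(0.161) + (8.89×10⁻⁹)/(0.161)] = 42.0 V.

42.0 V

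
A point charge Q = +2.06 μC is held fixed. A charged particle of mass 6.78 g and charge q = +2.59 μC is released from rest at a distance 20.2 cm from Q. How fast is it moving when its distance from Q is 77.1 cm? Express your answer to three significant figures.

Only the electrostatic force acts, so mechanical energy is conserved: ½mv² = U₁ − U₂ = kQq(1/r₁ − 1/r₂).
U₁ − U₂ = (8.99×10⁹ N·m²/C²)(2.06×10⁻⁶ C)(2.59×10⁻⁶ C)(1/0.202 − 1/0.771) = 0.175 J.
v = √(2·0.175/6.78×10⁻³) = 7.19 m/s.

7.19 m/s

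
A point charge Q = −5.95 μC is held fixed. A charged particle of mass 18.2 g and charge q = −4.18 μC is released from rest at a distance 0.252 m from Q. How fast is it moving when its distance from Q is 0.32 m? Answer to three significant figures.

4.55 m/s

Only the electrostatic force acts, so mechanical energy is conserved: ½mv² = U₁ − U₂ = kQq(1/r₁ − 1/r₂).
U₁ − U₂ = (8.99×10⁹ N·m²/C²)(-5.95×10⁻⁶ C)(-4.18×10⁻⁶ C)(1/0.252 − 1/0.320) = 0.189 J.
v = √(2·0.189/0.0182) = 4.55 m/s.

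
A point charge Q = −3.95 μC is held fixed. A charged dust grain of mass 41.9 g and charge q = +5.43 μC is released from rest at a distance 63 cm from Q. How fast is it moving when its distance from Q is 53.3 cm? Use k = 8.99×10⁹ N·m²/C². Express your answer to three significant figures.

1.63 m/s

Only the electrostatic force acts, so mechanical energy is conserved: ½mv² = U₁ − U₂ = kQq(1/r₁ − 1/r₂).
U₁ − U₂ = (8.99×10⁹ N·m²/C²)(-3.95×10⁻⁶ C)(5.43×10⁻⁶ C)(1/0.630 − 1/0.533) = 0.0557 J.
v = √(2·0.0557/0.0419) = 1.63 m/s.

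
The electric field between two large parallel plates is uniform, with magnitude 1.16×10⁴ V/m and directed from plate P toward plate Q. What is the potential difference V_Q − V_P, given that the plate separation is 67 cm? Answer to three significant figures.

In a uniform field, potential decreases in the direction of E: ΔV = −E·d for a displacement d parallel to E.
Going from P to Q is a displacement of 67 cm along the field, so V_Q − V_P = −Ed = -7770 V.

-7770 V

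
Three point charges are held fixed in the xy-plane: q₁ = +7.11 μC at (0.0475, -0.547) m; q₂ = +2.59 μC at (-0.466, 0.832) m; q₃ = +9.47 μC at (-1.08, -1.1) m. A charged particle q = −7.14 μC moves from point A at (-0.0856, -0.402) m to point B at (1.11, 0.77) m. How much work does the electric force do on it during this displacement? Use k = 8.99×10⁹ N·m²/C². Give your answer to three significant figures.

The work done by the electric force is W_field = −ΔU = −q(V_B − V_A) = q(V_A − V_B).
At A: distances to the source charges are 0.197 m, 1.29 m, 1.21 m; V_A = Σ kqᵢ/rᵢ = 4.13×10⁵ V.
At B: distances to the source charges are 1.69 m, 1.58 m, 2.88 m; V_B = Σ kqᵢ/rᵢ = 8.21×10⁴ V.
ΔV = V_B − V_A = -3.31×10⁵ V.
W_field = −qΔV = −(-7.14×10⁻⁶ C)(-3.31×10⁵ V) = -2.36 J.

-2.36 J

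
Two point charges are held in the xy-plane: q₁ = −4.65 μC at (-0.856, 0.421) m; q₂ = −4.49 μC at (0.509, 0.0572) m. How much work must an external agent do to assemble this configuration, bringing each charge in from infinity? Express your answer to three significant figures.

The work to assemble the configuration equals its total potential energy, U = Σ kqᵢqⱼ/rᵢⱼ over all pairs.
Pair separations: r₁₂ = 1.41 m.
U = (0.133) = 0.133 J.

0.133 J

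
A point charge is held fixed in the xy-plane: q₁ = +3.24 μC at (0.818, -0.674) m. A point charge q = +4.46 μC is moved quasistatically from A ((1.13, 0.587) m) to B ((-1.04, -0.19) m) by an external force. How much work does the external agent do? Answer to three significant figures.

For quasistatic motion the external work equals the change in potential energy: W_ext = qΔV = q(V_B − V_A).
At A: distance to the source charge is 1.30 m; V_A = kq₁/r = 2.24×10⁴ V.
At B: distance to the source charge is 1.92 m; V_B = kq₁/r = 1.52×10⁴ V.
ΔV = V_B − V_A = -7250 V.
W_ext = qΔV = (4.46×10⁻⁶ C)(-7250 V) = -0.0323 J.

-0.0323 J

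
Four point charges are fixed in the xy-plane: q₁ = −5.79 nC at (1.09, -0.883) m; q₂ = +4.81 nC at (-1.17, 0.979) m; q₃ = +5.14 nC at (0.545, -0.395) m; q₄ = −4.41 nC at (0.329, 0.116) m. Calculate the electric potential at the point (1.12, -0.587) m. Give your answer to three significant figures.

-121 V

Electric potential is a scalar, so the contributions from each charge add algebraically: V = Σ kqᵢ/rᵢ.
Distances from the field point to each charge: r₁ = 0.298 m, r₂ = 2.77 m, r₃ = 0.606 m, r₄ = 1.06 m.
V = k[(-5.79×10⁻⁹)/(0.298) + (4.81×10⁻⁹)/(2.77) + (5.14×10⁻⁹)/(0.606) + (-4.41×10⁻⁹)/(1.06)] = -121 V.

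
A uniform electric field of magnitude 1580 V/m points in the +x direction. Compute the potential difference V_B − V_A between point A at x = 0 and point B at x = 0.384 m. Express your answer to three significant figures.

-607 V

In a uniform field, potential decreases in the direction of E: V_B − V_A = −E·Δx.
V_B − V_A = −(1580 V/m)(0.384 m) = -607 V.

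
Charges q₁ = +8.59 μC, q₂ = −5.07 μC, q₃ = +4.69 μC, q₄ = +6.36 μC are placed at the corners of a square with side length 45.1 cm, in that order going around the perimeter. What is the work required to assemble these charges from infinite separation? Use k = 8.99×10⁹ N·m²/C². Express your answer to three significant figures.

0.455 J

The work to assemble the configuration equals its total potential energy, U = Σ kqᵢqⱼ/rᵢⱼ over all pairs.
The four side pairs have separation 0.451 m and the two diagonal pairs 0.638 m.
Summing all 6 pair terms gives U = 0.455 J.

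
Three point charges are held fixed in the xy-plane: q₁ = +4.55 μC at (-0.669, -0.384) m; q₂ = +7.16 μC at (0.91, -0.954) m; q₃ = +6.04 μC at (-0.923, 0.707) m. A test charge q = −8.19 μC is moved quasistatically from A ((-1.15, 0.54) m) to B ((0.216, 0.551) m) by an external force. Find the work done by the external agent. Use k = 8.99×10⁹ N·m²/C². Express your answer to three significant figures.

1.14 J

For quasistatic motion the external work equals the change in potential energy: W_ext = qΔV = q(V_B − V_A).
At A: distances to the source charges are 1.04 m, 2.54 m, 0.282 m; V_A = Σ kqᵢ/rᵢ = 2.57×10⁵ V.
At B: distances to the source charges are 1.29 m, 1.66 m, 1.15 m; V_B = Σ kqᵢ/rᵢ = 1.18×10⁵ V.
ΔV = V_B − V_A = -1.39×10⁵ V.
W_ext = qΔV = (-8.19×10⁻⁶ C)(-1.39×10⁵ V) = 1.14 J.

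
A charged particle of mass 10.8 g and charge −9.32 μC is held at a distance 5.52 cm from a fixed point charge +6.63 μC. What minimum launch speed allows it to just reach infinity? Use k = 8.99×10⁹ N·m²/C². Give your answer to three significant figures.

To just escape, total mechanical energy must reach zero at infinity: ½mv²_min + U = 0, so ½mv²_min = −U = |kQq|/r.
|U| = |kQq|/r = (8.99×10⁹ N·m²/C²)(6.63×10⁻⁶)(9.32×10⁻⁶)/(0.0552) = 10.1 J.
v_min = √(2|U|/m) = √(2·10.1/0.0108) = 43.2 m/s.

43.2 m/s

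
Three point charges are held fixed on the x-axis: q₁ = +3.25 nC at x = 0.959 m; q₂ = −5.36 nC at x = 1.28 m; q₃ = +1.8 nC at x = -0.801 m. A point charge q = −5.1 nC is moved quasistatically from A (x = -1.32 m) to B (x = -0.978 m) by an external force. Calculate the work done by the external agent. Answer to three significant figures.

For quasistatic motion the external work equals the change in potential energy: W_ext = qΔV = q(V_B − V_A).
At A: distances to the source charges are 2.28 m, 2.60 m, 0.519 m; V_A = Σ kqᵢ/rᵢ = 25.5 V.
At B: distances to the source charges are 1.94 m, 2.26 m, 0.177 m; V_B = Σ kqᵢ/rᵢ = 85.2 V.
ΔV = V_B − V_A = 59.7 V.
W_ext = qΔV = (-5.10×10⁻⁹ C)(59.7 V) = -3.04×10⁻⁷ J.

-3.04×10⁻⁷ J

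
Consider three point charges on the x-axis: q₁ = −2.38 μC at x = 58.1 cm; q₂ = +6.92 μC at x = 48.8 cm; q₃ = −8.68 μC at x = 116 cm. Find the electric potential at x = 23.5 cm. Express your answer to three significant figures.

9.97×10⁴ V

The total potential is the scalar sum of each charge's contribution, V = Σ kqᵢ/rᵢ.
Distances from the field point to each charge: r₁ = 0.346 m, r₂ = 0.253 m, r₃ = 0.925 m.
V = k[(-2.38×10⁻⁶)/(0.346) + (6.92×10⁻⁶)/(0.253) + (-8.68×10⁻⁶)/(0.925)] = 9.97×10⁴ V.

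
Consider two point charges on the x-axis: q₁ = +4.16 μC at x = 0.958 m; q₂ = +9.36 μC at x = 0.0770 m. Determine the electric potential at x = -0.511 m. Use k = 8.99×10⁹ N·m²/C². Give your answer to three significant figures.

Electric potential is a scalar, so the contributions from each charge add algebraically: V = Σ kqᵢ/rᵢ.
Distances from the field point to each charge: r₁ = 1.47 m, r₂ = 0.588 m.
V = k[(4.16×10⁻⁶)/(1.47) + (9.36×10⁻⁶)/(0.588)] = 1.69×10⁵ V.

1.69×10⁵ V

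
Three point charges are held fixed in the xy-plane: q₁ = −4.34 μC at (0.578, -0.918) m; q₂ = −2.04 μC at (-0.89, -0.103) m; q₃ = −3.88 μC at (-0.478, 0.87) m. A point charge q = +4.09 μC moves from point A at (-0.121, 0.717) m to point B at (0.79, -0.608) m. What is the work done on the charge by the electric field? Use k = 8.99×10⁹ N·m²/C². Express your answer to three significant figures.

The work done by the electric force is W_field = −ΔU = −q(V_B − V_A) = q(V_A − V_B).
At A: distances to the source charges are 1.78 m, 1.12 m, 0.388 m; V_A = Σ kqᵢ/rᵢ = -1.28×10⁵ V.
At B: distances to the source charges are 0.376 m, 1.75 m, 1.95 m; V_B = Σ kqᵢ/rᵢ = -1.32×10⁵ V.
ΔV = V_B − V_A = -4190 V.
W_field = −qΔV = −(4.09×10⁻⁶ C)(-4190 V) = 0.0172 J.

0.0172 J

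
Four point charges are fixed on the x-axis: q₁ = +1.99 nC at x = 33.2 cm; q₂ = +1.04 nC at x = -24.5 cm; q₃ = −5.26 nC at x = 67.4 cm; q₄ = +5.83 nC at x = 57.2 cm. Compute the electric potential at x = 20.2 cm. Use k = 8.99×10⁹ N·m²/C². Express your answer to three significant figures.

Electric potential is a scalar, so the contributions from each charge add algebraically: V = Σ kqᵢ/rᵢ.
Distances from the field point to each charge: r₁ = 0.130 m, r₂ = 0.447 m, r₃ = 0.472 m, r₄ = 0.370 m.
V = k[(1.99×10⁻⁹)/(0.130) + (1.04×10⁻⁹)/(0.447) + (-5.26×10⁻⁹)/(0.472) + (5.83×10⁻⁹)/(0.370)] = 200 V.

200 V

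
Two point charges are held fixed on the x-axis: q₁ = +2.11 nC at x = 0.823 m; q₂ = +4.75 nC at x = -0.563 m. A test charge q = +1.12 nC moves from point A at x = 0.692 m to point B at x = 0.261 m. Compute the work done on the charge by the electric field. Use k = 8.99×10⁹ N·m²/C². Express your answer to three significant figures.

1.04×10⁻⁷ J

The work done by the electric force is W_field = −ΔU = −q(V_B − V_A) = q(V_A − V_B).
At A: distances to the source charges are 0.131 m, 1.25 m; V_A = Σ kqᵢ/rᵢ = 179 V.
At B: distances to the source charges are 0.562 m, 0.824 m; V_B = Σ kqᵢ/rᵢ = 85.6 V.
ΔV = V_B − V_A = -93.3 V.
W_field = −qΔV = −(1.12×10⁻⁹ C)(-93.3 V) = 1.04×10⁻⁷ J.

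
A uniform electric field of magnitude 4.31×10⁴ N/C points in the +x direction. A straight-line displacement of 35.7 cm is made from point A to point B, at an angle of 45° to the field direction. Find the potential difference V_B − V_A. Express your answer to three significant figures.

Only the component of displacement along E changes the potential: ΔV = −E·d·cosθ.
ΔV = −(4.31×10⁴ V/m)(0.357 m)cos45° = -1.09×10⁴ V.

-1.09×10⁴ V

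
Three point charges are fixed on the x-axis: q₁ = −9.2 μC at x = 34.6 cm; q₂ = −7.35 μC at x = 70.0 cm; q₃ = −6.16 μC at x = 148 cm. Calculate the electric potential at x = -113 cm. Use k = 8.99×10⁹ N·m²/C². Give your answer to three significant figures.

-1.13×10⁵ V

Electric potential is a scalar, so the contributions from each charge add algebraically: V = Σ kqᵢ/rᵢ.
Distances from the field point to each charge: r₁ = 1.48 m, r₂ = 1.83 m, r₃ = 2.61 m.
V = k[(-9.20×10⁻⁶)/(1.48) + (-7.35×10⁻⁶)/(1.83) + (-6.16×10⁻⁶)/(2.61)] = -1.13×10⁵ V.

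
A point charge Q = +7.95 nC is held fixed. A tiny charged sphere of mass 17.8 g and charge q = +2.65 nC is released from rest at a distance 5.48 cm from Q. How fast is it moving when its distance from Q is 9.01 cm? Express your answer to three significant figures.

0.0123 m/s

Only the electrostatic force acts, so mechanical energy is conserved: ½mv² = U₁ − U₂ = kQq(1/r₁ − 1/r₂).
U₁ − U₂ = (8.99×10⁹ N·m²/C²)(7.95×10⁻⁹ C)(2.65×10⁻⁹ C)(1/0.0548 − 1/0.0901) = 1.35×10⁻⁶ J.
v = √(2·1.35×10⁻⁶/0.0178) = 0.0123 m/s.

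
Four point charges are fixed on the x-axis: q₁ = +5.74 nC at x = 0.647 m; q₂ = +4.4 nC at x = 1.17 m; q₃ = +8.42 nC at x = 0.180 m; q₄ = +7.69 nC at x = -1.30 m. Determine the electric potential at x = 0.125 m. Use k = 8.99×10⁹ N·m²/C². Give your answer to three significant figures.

1560 V

The total potential is the scalar sum of each charge's contribution, V = Σ kqᵢ/rᵢ.
Distances from the field point to each charge: r₁ = 0.522 m, r₂ = 1.04 m, r₃ = 0.0550 m, r₄ = 1.43 m.
V = k[(5.74×10⁻⁹)/(0.522) + (4.40×10⁻⁹)/(1.04) + (8.42×10⁻⁹)/(0.0550) + (7.69×10⁻⁹)/(1.43)] = 1560 V.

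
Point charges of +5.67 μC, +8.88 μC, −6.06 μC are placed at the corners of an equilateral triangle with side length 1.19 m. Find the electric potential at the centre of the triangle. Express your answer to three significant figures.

1.11×10⁵ V

The total potential is the scalar sum of each charge's contribution, V = Σ kqᵢ/rᵢ.
The distance from each vertex to the centroid is a/√3 = 0.687 m.
V = k[(5.67×10⁻⁶)/(0.687) + (8.88×10⁻⁶)/(0.687) + (-6.06×10⁻⁶)/(0.687)] = 1.11×10⁵ V.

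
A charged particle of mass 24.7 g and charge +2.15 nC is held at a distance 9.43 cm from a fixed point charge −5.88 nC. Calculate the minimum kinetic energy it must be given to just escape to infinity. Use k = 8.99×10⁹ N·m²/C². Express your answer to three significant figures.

1.21×10⁻⁶ J

To just escape, total mechanical energy must reach zero at infinity: ½mv²_min + U = 0, so ½mv²_min = −U = |kQq|/r.
|U| = |kQq|/r = (8.99×10⁹ N·m²/C²)(5.88×10⁻⁹)(2.15×10⁻⁹)/(0.0943) = 1.21×10⁻⁶ J.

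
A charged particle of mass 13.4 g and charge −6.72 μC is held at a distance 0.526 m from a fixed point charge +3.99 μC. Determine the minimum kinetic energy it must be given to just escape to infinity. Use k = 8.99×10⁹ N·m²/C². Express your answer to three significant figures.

0.458 J

To just escape, total mechanical energy must reach zero at infinity: ½mv²_min + U = 0, so ½mv²_min = −U = |kQq|/r.
|U| = |kQq|/r = (8.99×10⁹ N·m²/C²)(3.99×10⁻⁶)(6.72×10⁻⁶)/(0.526) = 0.458 J.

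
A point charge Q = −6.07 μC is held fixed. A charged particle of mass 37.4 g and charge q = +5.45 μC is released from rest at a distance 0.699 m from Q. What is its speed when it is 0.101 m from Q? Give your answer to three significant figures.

Only the electrostatic force acts, so mechanical energy is conserved: ½mv² = U₁ − U₂ = kQq(1/r₁ − 1/r₂).
U₁ − U₂ = (8.99×10⁹ N·m²/C²)(-6.07×10⁻⁶ C)(5.45×10⁻⁶ C)(1/0.699 − 1/0.101) = 2.52 J.
v = √(2·2.52/0.0374) = 11.6 m/s.

11.6 m/s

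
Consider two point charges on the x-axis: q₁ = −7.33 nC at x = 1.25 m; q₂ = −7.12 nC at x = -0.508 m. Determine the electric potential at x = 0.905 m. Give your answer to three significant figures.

Electric potential is a scalar, so the contributions from each charge add algebraically: V = Σ kqᵢ/rᵢ.
Distances from the field point to each charge: r₁ = 0.345 m, r₂ = 1.41 m.
V = k[(-7.33×10⁻⁹)/(0.345) + (-7.12×10⁻⁹)/(1.41)] = -236 V.

-236 V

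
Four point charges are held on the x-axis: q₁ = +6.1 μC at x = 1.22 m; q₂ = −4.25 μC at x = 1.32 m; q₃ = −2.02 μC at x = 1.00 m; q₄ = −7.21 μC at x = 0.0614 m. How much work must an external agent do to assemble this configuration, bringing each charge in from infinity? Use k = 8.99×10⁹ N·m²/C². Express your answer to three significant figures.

The assembly work is the sum of pairwise potential energies, U = Σ_{i<j} kqᵢqⱼ/rᵢⱼ.
Pair separations: r₁₂ = 0.100 m, r₁₃ = 0.220 m, r₁₄ = 1.16 m, r₂₃ = 0.320 m, r₂₄ = 1.26 m, r₃₄ = 0.939 m.
Summing all 6 pair terms gives U = -2.58 J.

-2.58 J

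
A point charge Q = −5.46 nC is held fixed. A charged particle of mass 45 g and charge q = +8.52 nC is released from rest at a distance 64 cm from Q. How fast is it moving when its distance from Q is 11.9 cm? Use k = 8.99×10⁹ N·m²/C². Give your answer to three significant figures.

Only the electrostatic force acts, so mechanical energy is conserved: ½mv² = U₁ − U₂ = kQq(1/r₁ − 1/r₂).
U₁ − U₂ = (8.99×10⁹ N·m²/C²)(-5.46×10⁻⁹ C)(8.52×10⁻⁹ C)(1/0.640 − 1/0.119) = 2.86×10⁻⁶ J.
v = √(2·2.86×10⁻⁶/0.0450) = 0.0113 m/s.

0.0113 m/s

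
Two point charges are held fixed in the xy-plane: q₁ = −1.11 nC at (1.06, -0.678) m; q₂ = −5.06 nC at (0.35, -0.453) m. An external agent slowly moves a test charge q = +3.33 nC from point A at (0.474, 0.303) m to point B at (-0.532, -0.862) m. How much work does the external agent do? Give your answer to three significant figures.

5.03×10⁻⁸ J

For quasistatic motion the external work equals the change in potential energy: W_ext = qΔV = q(V_B − V_A).
At A: distances to the source charges are 1.14 m, 0.766 m; V_A = Σ kqᵢ/rᵢ = -68.1 V.
At B: distances to the source charges are 1.60 m, 0.972 m; V_B = Σ kqᵢ/rᵢ = -53.0 V.
ΔV = V_B − V_A = 15.1 V.
W_ext = qΔV = (3.33×10⁻⁹ C)(15.1 V) = 5.03×10⁻⁸ J.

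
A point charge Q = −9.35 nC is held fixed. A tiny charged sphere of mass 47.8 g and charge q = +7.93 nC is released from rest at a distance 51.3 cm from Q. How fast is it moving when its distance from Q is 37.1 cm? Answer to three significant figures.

4.56×10⁻³ m/s

Only the electrostatic force acts, so mechanical energy is conserved: ½mv² = U₁ − U₂ = kQq(1/r₁ − 1/r₂).
U₁ − U₂ = (8.99×10⁹ N·m²/C²)(-9.35×10⁻⁹ C)(7.93×10⁻⁹ C)(1/0.513 − 1/0.371) = 4.97×10⁻⁷ J.
v = √(2·4.97×10⁻⁷/0.0478) = 4.56×10⁻³ m/s.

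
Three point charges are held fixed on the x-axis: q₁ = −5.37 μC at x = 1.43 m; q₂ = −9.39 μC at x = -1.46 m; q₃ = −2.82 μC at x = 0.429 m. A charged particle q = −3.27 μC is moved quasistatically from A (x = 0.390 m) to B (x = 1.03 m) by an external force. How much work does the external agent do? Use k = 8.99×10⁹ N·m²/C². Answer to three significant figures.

-1.78 J

For quasistatic motion the external work equals the change in potential energy: W_ext = qΔV = q(V_B − V_A).
At A: distances to the source charges are 1.04 m, 1.85 m, 0.0390 m; V_A = Σ kqᵢ/rᵢ = -7.42×10⁵ V.
At B: distances to the source charges are 0.400 m, 2.49 m, 0.601 m; V_B = Σ kqᵢ/rᵢ = -1.97×10⁵ V.
ΔV = V_B − V_A = 5.45×10⁵ V.
W_ext = qΔV = (-3.27×10⁻⁶ C)(5.45×10⁵ V) = -1.78 J.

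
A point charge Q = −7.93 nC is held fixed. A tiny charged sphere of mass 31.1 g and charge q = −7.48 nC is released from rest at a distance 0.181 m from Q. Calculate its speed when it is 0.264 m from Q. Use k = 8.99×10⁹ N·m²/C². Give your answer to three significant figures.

Only the electrostatic force acts, so mechanical energy is conserved: ½mv² = U₁ − U₂ = kQq(1/r₁ − 1/r₂).
U₁ − U₂ = (8.99×10⁹ N·m²/C²)(-7.93×10⁻⁹ C)(-7.48×10⁻⁹ C)(1/0.181 − 1/0.264) = 9.26×10⁻⁷ J.
v = √(2·9.26×10⁻⁷/0.0311) = 7.72×10⁻³ m/s.

7.72×10⁻³ m/s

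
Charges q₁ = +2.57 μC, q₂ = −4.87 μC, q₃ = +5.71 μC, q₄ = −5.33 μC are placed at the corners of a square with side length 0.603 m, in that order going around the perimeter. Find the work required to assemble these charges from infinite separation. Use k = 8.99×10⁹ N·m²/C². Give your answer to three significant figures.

The work to assemble the configuration equals its total potential energy, U = Σ kqᵢqⱼ/rᵢⱼ over all pairs.
The four side pairs have separation 0.603 m and the two diagonal pairs 0.853 m.
Summing all 6 pair terms gives U = -0.831 J.

-0.831 J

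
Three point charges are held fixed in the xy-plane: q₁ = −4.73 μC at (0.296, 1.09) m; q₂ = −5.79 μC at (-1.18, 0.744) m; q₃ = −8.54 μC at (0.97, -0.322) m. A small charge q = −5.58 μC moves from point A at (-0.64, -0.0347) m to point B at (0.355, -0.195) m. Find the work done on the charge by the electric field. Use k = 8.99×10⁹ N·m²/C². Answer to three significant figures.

The work done by the electric force is W_field = −ΔU = −q(V_B − V_A) = q(V_A − V_B).
At A: distances to the source charges are 1.46 m, 0.948 m, 1.64 m; V_A = Σ kqᵢ/rᵢ = -1.31×10⁵ V.
At B: distances to the source charges are 1.29 m, 1.80 m, 0.628 m; V_B = Σ kqᵢ/rᵢ = -1.84×10⁵ V.
ΔV = V_B − V_A = -5.33×10⁴ V.
W_field = −qΔV = −(-5.58×10⁻⁶ C)(-5.33×10⁴ V) = -0.297 J.

-0.297 J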